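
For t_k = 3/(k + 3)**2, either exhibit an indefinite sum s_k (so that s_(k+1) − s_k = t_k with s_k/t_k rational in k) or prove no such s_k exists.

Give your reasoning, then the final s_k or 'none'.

t_(k+1)/t_k = (k + 3)**2/(k + 4)**2.
Factor: A=k**2 + 6*k + 9; B=k**2 + 8*k + 16; C=1.
Key eq: (k**2 + 6*k + 9)·f(k+1) = (k**2 + 6*k + 9)·f(k) + (1).
deg f ≤ 0 (via 2,2,0).
Put f(k) = c0: A·f(k+1) − B(k−1)·f(k) − C = -1; need -1 = 0 — inconsistent ⇒ no f, not summable.

no hypergeometric antidifference exists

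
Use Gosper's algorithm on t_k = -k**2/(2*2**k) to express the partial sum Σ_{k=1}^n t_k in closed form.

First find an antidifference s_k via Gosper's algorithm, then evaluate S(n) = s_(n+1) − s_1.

t_(k+1)/t_k = (k + 1)**2/(2*k**2).
Take A(k)=1/2, B(k)=1, C(k)=k**2.
Solve (1/2)·f(k+1) − (1)·f(k) = k**2.
Degrees (0,0,2) ⇒ d ≤ 2.
Match coefficients ⇒ f(k) = -2*(k**2 + 2*k + 3).
Then R = B(k−1)f/C = -2*(k**2 + 2*k + 3)/k**2, so s_k = R(k)·t_k = (k**2 + 2*k + 3)/2**k.
s_(k+1) − s_k = -k**2/(2*2**k) = t_k.
Σ_(k=1)^n t_k = s_(n+1) − s_(1) = (2**(-n - 1)*(n**2 + 4*n + 6)) − (3), i.e. (-6*2**n + n**2 + 4*n + 6)/(2*2**n).

S(n) = (-6*2**n + n**2 + 4*n + 6)/(2*2**n)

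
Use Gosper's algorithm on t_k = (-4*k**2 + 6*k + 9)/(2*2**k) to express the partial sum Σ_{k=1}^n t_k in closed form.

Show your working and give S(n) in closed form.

S(n) = 2**(-n - 1)*(-3*2**n + 4*n**2 + 10*n + 3)

t_(k+1)/t_k = (4*k**2 + 2*k - 11)/(2*(4*k**2 - 6*k - 9)).
Gosper form: A/B · C(k+1)/C(k) with A=1/2, B=1, C=k**2 - 3*k/2 - 9/4.
Key eq: (1/2)·f(k+1) = (1)·f(k) + (k**2 - 3*k/2 - 9/4).
Degrees (0,0,2) ⇒ d ≤ 2.
Coefficient equations give f(k) = -(4*k**2 + 2*k - 3)/2.
R(k) = B(k−1)·f(k)/C(k) = -2*(4*k**2 + 2*k - 3)/(4*k**2 - 6*k - 9); s_k = R·t_k = (4*k**2 + 2*k - 3)/2**k.
s_(k+1) − s_k = (-4*k**2 + 6*k + 9)/(2*2**k) = t_k.
s_(n+1) = 2**(-n - 1)*(4*n**2 + 10*n + 3) and s_(1) = 3/2, so S(n) = 2**(-n - 1)*(-3*2**n + 4*n**2 + 10*n + 3).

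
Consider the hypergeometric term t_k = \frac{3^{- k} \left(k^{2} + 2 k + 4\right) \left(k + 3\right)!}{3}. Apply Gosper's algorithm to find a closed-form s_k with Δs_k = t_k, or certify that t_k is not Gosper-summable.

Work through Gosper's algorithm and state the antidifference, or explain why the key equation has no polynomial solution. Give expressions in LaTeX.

The ratio is (k + 4)*(2*k + (k + 1)**2 + 6)/(3*(k**2 + 2*k + 4)).
Factor: A=k/3 + 4/3; B=1; C=k**2 + 2*k + 4.
Set up (k/3 + 4/3)·f(k+1) − (1)·f(k) − (k**2 + 2*k + 4) = 0.
deg f ≤ 1 (via 1,0,2).
Coefficient equations give f(k) = 3*k.
So s_k = (B(k−1)f/C)·t_k = (3*k/(k**2 + 2*k + 4))·t_k = k*factorial(k + 3)/3**k.
Check: Δs_k = (k**2 + 2*k + 4)*factorial(k + 3)/(3*3**k). ✓

s_k = 3^{- k} k \left(k + 3\right)!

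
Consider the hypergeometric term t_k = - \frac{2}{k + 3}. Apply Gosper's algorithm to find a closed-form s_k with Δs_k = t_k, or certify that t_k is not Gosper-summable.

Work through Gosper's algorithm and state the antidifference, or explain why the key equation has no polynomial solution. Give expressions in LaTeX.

none (Gosper's algorithm certifies no s_k)

r(k) = (k + 3)/(k + 4) after simplifying.
Gosper form: A/B · C(k+1)/C(k) with A=k + 3, B=k + 4, C=1.
Solve (k + 3)·f(k+1) − (k + 3)·f(k) = 1.
Bound: deg f ≤ 0.
Put f(k) = c0: A·f(k+1) − B(k−1)·f(k) − C = -1; need -1 = 0 — inconsistent ⇒ no f, not summable.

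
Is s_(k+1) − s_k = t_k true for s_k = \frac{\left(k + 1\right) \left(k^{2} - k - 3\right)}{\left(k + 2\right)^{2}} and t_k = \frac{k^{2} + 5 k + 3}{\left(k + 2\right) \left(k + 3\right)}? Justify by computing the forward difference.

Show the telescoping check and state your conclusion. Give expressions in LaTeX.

s_(k+1) = -(k + 2)*(k - (k + 1)**2 + 4)/(k + 3)**2
s_(k+1) − s_k = (k**4 + 10*k**3 + 29*k**2 + 26*k + 3)/(k**4 + 10*k**3 + 37*k**2 + 60*k + 36)
(s_(k+1) − s_k) − t_k = (-5*k**2 - 19*k - 15)/(k**4 + 10*k**3 + 37*k**2 + 60*k + 36)

Invalid: residual \frac{- 5 k^{2} - 19 k - 15}{k^{4} + 10 k^{3} + 37 k^{2} + 60 k + 36} ≠ 0.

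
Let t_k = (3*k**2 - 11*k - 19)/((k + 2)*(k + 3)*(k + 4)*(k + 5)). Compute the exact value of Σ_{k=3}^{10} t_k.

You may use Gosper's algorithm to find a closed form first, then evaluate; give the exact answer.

Ratio r(k) = (k + 2)*(11*k - 3*(k + 1)**2 + 30)/((k + 6)*(-3*k**2 + 11*k + 19)).
Gosper form: A/B · C(k+1)/C(k) with A=k + 2, B=k + 6, C=k**2 - 11*k/3 - 19/3.
Need (k + 2)·f(k+1) − (k + 5)·f(k) = k**2 - 11*k/3 - 19/3.
Bound: deg f ≤ 3.
Coefficient equations give f(k) = -k*(k**2 + 33*k + 42)/24.
R(k) = B(k−1)·f(k)/C(k) = -k*(k + 5)*(k**2 + 33*k + 42)/(8*(3*k**2 - 11*k - 19)); s_k = R·t_k = k*(-k**2 - 33*k - 42)/(8*(k + 2)*(k + 3)*(k + 4)).
Verify: (3*k**2 - 11*k - 19)/(k**4 + 14*k**3 + 71*k**2 + 154*k + 120) matches t_k.
Σ_(k=3)^(10) t_k = s_(11) − s_(3) = -2893/10920 − (-15/56) = 4/1365.

Σ = 4/1365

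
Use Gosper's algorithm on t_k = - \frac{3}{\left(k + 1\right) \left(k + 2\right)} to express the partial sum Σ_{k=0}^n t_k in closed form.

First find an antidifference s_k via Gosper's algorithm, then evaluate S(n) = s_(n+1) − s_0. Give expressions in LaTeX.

r(k) = (k + 1)/(k + 3) after simplifying.
Take A(k)=k + 1, B(k)=k + 3, C(k)=1.
Need (k + 1)·f(k+1) − (k + 2)·f(k) = 1.
Degrees (1,1,0) ⇒ d ≤ 1.
Match coefficients ⇒ f(k) = k.
R(k) = B(k−1)·f(k)/C(k) = k*(k + 2); s_k = R·t_k = -3*k/(k + 1).
s_(k+1) − s_k = -3/(k**2 + 3*k + 2) = t_k.
Telescope: S(n) = s_(n+1) − s_(0) = 3*(-n - 1)/(n + 2) − (0) = 3*(-n - 1)/(n + 2).

S(n) = \frac{3 \left(- n - 1\right)}{n + 2}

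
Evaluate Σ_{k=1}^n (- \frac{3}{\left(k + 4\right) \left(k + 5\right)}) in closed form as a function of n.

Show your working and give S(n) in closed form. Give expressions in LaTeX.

S(n) = - \frac{3 n}{5 n + 25}

Ratio r(k) = (k + 4)/(k + 6).
Take A(k)=k + 4, B(k)=k + 6, C(k)=1.
f must satisfy (k + 4)·f(k+1) − (k + 5)·f(k) = 1.
Bound: deg f ≤ 1.
Match coefficients ⇒ f(k) = k/4.
R(k) = B(k−1)·f(k)/C(k) = k*(k + 5)/4; s_k = R·t_k = -3*k/(4*k + 16).
Check: Δs_k = -3/(k**2 + 9*k + 20). ✓
s_(n+1) = 3*(-n - 1)/(4*(n + 5)) and s_(1) = -3/20, so S(n) = -3*n/(5*n + 25).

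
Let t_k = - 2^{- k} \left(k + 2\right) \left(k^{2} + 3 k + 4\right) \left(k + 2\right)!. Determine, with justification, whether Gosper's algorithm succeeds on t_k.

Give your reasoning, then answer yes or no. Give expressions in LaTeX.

t_(k+1)/t_k = (k + 3)**2*(3*k + (k + 1)**2 + 7)/(2*(k + 2)*(k**2 + 3*k + 4)).
Factor: A=k/2 + 3/2; B=1; C=k**3 + 5*k**2 + 10*k + 8.
Need (k/2 + 3/2)·f(k+1) − (1)·f(k) = k**3 + 5*k**2 + 10*k + 8.
Degrees (1,0,3) ⇒ d ≤ 2.
A polynomial solution: f(k) = 2*(k**2 + 2*k - 1).
Then R = B(k−1)f/C = 2*(k**2 + 2*k - 1)/((k + 2)*(k**2 + 3*k + 4)), so s_k = R(k)·t_k = -2**(1 - k)*(k**2 + 2*k - 1)*factorial(k + 2).
Check: Δs_k = -(k + 2)*(k**2 + 3*k + 4)*factorial(k + 2)/2**k. ✓

Yes. s_k = - 2^{1 - k} \left(k^{2} + 2 k - 1\right) \left(k + 2\right)!.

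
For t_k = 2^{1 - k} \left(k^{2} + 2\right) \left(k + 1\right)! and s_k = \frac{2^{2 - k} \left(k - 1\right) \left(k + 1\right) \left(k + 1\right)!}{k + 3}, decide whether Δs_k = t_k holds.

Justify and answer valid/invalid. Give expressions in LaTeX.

Invalid: residual - \frac{2^{2 - k} \left(k^{3} + 3 k^{2} + 8\right) \left(k + 1\right)!}{\left(k + 3\right) \left(k + 4\right)} ≠ 0.

s_(k+1) = 2**(1 - k)*k*(k + 2)*factorial(k + 2)/(k + 4)
s_(k+1) − s_k = 2**(1 - k)*(k**4 + 5*k**3 + 8*k**2 + 14*k + 8)*factorial(k + 1)/((k + 3)*(k + 4))
(s_(k+1) − s_k) − t_k = -2**(2 - k)*(k**3 + 3*k**2 + 8)*factorial(k + 1)/((k + 3)*(k + 4))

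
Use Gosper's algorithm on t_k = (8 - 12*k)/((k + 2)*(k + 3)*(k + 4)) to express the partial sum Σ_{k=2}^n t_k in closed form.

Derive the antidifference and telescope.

S(n) = 4*(-2*n**2 + n + 1)/(5*(n**2 + 7*n + 12))

r(k) = (k + 2)*(3*k + 1)/((k + 5)*(3*k - 2)) after simplifying.
Factor: A=k + 2; B=k + 5; C=k - 2/3.
f must satisfy (k + 2)·f(k+1) − (k + 4)·f(k) = k - 2/3.
Degrees (1,1,1) ⇒ d ≤ 2.
Match coefficients ⇒ f(k) = k*(k - 4)/9.
R(k) = B(k−1)·f(k)/C(k) = k*(k - 4)*(k + 4)/(3*(3*k - 2)); s_k = R·t_k = -4*k*(k - 4)/(3*(k + 2)*(k + 3)).
Check: Δs_k = 4*(2 - 3*k)/(k**3 + 9*k**2 + 26*k + 24). ✓
Evaluate: s_(n+1) = 4*(-n**2 + 2*n + 3)/(3*(n**2 + 7*n + 12)); subtract s_(2) = 4/15 ⇒ S(n) = 4*(-2*n**2 + n + 1)/(5*(n**2 + 7*n + 12)).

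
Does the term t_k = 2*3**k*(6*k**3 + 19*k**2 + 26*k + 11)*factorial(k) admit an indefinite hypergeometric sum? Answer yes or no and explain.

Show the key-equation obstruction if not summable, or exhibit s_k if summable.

Ratio r(k) = 3*(6*k**4 + 43*k**3 + 119*k**2 + 144*k + 62)/(6*k**3 + 19*k**2 + 26*k + 11).
Factor: A=3*k + 3; B=1; C=k**3 + 19*k**2/6 + 13*k/3 + 11/6.
Need (3*k + 3)·f(k+1) − (1)·f(k) = k**3 + 19*k**2/6 + 13*k/3 + 11/6.
Degrees (1,0,3) ⇒ d ≤ 2.
Match coefficients ⇒ f(k) = (2*k**2 + k + 1)/6.
Then R = B(k−1)f/C = (2*k**2 + k + 1)/(6*k**3 + 19*k**2 + 26*k + 11), so s_k = R(k)·t_k = 2*3**k*(2*k**2 + k + 1)*factorial(k).
Verify: 2*3**k*(6*k**3 + 19*k**2 + 26*k + 11)*factorial(k) matches t_k.

Yes. s_k = 2*3**k*(2*k**2 + k + 1)*factorial(k).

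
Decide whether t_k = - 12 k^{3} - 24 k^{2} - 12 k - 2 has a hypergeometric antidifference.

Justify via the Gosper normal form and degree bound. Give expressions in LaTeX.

Ratio r(k) = (6*k**3 + 30*k**2 + 48*k + 25)/(6*k**3 + 12*k**2 + 6*k + 1).
Factor: A=1; B=1; C=k**3 + 2*k**2 + k + 1/6.
Solve (1)·f(k+1) − (1)·f(k) = k**3 + 2*k**2 + k + 1/6.
Bound: deg f ≤ 4.
Match coefficients ⇒ f(k) = k**2*(3*k**2 + 2*k - 3)/12.
Get s_k = R·t_k = k**2*(-3*k**2 - 2*k + 3) with R(k) = B(k−1)f(k)/C(k) = k**2*(3*k**2 + 2*k - 3)/(2*(6*k**3 + 12*k**2 + 6*k + 1)).
Check: Δs_k = -12*k**3 - 24*k**2 - 12*k - 2. ✓

Yes. s_k = k^{2} \left(- 3 k^{2} - 2 k + 3\right).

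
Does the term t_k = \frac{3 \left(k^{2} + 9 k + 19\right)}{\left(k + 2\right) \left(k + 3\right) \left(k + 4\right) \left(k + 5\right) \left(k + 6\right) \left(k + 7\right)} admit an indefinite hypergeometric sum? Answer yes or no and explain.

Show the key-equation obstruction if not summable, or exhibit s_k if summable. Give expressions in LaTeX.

Yes. s_k = \frac{k \left(k^{2} + 12 k + 44\right)}{48 \left(k^{3} + 12 k^{2} + 44 k + 48\right)}.

Step 1: r(k) = (k + 2)*(9*k + (k + 1)**2 + 28)/((k + 8)*(k**2 + 9*k + 19)).
So A=k + 2 and B=k + 8, with C=k**2 + 9*k + 19.
Set up (k + 2)·f(k+1) − (k + 7)·f(k) − (k**2 + 9*k + 19) = 0.
Degrees (1,1,2) ⇒ d ≤ 5.
Solving with deg f ≤ 5: f(k) = k*(k + 3)*(k + 5)*(k**2 + 12*k + 44)/144.
Then R = B(k−1)f/C = k*(k + 3)*(k + 5)*(k + 7)*(k**2 + 12*k + 44)/(144*(k**2 + 9*k + 19)), so s_k = R(k)·t_k = k*(k**2 + 12*k + 44)/(48*(k**3 + 12*k**2 + 44*k + 48)).
Verify: 3*(k**2 + 9*k + 19)/(k**6 + 27*k**5 + 295*k**4 + 1665*k**3 + 5104*k**2 + 8028*k + 5040) matches t_k.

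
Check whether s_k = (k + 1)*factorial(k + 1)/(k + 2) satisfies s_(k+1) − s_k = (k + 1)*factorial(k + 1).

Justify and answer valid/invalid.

Invalid: residual -(k**2 + 3*k + 1)*factorial(k + 1)/((k + 2)*(k + 3)) ≠ 0.

s_(k+1) = (k + 2)*factorial(k + 2)/(k + 3)
s_(k+1) − s_k = (k**3 + 5*k**2 + 8*k + 5)*factorial(k + 1)/((k + 2)*(k + 3))
(s_(k+1) − s_k) − t_k = -(k**2 + 3*k + 1)*factorial(k + 1)/((k + 2)*(k + 3))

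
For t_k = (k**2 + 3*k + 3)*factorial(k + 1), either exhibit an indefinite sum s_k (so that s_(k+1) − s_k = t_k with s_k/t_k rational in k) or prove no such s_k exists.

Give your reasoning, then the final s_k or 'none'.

s_k = (k + 1)*factorial(k + 1)

r(k) = (k + 2)*(3*k + (k + 1)**2 + 6)/(k**2 + 3*k + 3) after simplifying.
Take A(k)=k + 2, B(k)=1, C(k)=k**2 + 3*k + 3.
Solve (k + 2)·f(k+1) − (1)·f(k) = k**2 + 3*k + 3.
deg f ≤ 1 (via 1,0,2).
Coefficient equations give f(k) = k + 1.
R(k) = B(k−1)·f(k)/C(k) = (k + 1)/(k**2 + 3*k + 3); s_k = R·t_k = (k + 1)*factorial(k + 1).
Check: Δs_k = (k**2 + 3*k + 3)*factorial(k + 1). ✓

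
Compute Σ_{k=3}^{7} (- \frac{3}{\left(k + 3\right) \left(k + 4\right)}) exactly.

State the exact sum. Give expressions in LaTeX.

Σ = -5/22

r(k) = (k + 3)/(k + 5) after simplifying.
Take A(k)=k + 3, B(k)=k + 5, C(k)=1.
f must satisfy (k + 3)·f(k+1) − (k + 4)·f(k) = 1.
From deg A=1, deg B=1, deg C=0: d=1.
A polynomial solution: f(k) = k/3.
Then R = B(k−1)f/C = k*(k + 4)/3, so s_k = R(k)·t_k = -k/(k + 3).
Check: Δs_k = -3/(k**2 + 7*k + 12). ✓
Evaluate s at k=8 and k=3: -8/11 and -1/2; difference -5/22.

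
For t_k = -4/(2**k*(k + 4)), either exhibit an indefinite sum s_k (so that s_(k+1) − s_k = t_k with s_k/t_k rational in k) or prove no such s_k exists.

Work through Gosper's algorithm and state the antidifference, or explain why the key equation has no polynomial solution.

r(k) = (k + 4)/(2*(k + 5)) after simplifying.
Take A(k)=k/2 + 2, B(k)=k + 5, C(k)=1.
f must satisfy (k/2 + 2)·f(k+1) − (k + 4)·f(k) = 1.
d = -1 from the (1,1,0) case.
d = -1 < 0 ⇒ no nonzero polynomial f; not summable.

none — t_k is not Gosper-summable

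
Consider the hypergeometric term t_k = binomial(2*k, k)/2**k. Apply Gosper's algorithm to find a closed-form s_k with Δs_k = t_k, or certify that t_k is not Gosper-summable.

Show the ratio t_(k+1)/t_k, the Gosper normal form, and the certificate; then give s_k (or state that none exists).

Ratio r(k) = (2*k + 1)/(k + 1).
Factor: A=2*k + 1; B=k + 1; C=1.
Need (2*k + 1)·f(k+1) − (k)·f(k) = 1.
From deg A=1, deg B=1, deg C=0: d=-1.
deg f ≤ -1 is impossible — no certificate.

not Gosper-summable; s_k does not exist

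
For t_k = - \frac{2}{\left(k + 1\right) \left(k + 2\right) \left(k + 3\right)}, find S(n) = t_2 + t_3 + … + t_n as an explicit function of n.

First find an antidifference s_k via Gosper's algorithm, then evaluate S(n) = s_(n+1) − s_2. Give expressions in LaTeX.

The ratio is (k + 1)/(k + 4).
A = k + 1, B = k + 4, C = 1.
Need (k + 1)·f(k+1) − (k + 3)·f(k) = 1.
Bound: deg f ≤ 2.
Match coefficients ⇒ f(k) = k*(k + 3)/4.
So s_k = (B(k−1)f/C)·t_k = (k*(k + 3)**2/4)·t_k = k*(-k - 3)/(2*(k + 1)*(k + 2)).
Check: Δs_k = -2/(k**3 + 6*k**2 + 11*k + 6). ✓
s_(n+1) = (-n**2 - 5*n - 4)/(2*(n**2 + 5*n + 6)) and s_(2) = -5/12, so S(n) = (-n**2 - 5*n + 6)/(12*(n**2 + 5*n + 6)).

S(n) = \frac{- n^{2} - 5 n + 6}{12 \left(n^{2} + 5 n + 6\right)}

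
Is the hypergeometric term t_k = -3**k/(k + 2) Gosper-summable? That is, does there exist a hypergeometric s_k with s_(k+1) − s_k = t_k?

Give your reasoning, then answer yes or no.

Step 1: r(k) = 3*(k + 2)/(k + 3).
So A=3*k + 6 and B=k + 3, with C=1.
Key eq: (3*k + 6)·f(k+1) = (k + 2)·f(k) + (1).
Bound: deg f ≤ -1.
deg f ≤ -1 is impossible — no certificate.

No — t_k has no hypergeometric antidifference.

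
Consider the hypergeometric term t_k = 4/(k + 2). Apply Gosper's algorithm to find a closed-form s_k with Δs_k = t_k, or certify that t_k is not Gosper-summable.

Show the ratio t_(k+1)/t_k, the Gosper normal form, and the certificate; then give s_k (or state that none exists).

not Gosper-summable; s_k does not exist

The ratio is (k + 2)/(k + 3).
So A=k + 2 and B=k + 3, with C=1.
Need (k + 2)·f(k+1) − (k + 2)·f(k) = 1.
Bound: deg f ≤ 0.
Generic f = c0 gives residual -1; -1 = 0 cannot hold, so t_k is not Gosper-summable.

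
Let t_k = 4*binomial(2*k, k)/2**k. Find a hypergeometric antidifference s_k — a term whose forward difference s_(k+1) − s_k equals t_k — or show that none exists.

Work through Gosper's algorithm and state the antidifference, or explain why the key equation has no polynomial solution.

not Gosper-summable; s_k does not exist

r(k) = (2*k + 1)/(k + 1) after simplifying.
So A=2*k + 1 and B=k + 1, with C=1.
Key eq: (2*k + 1)·f(k+1) = (k)·f(k) + (1).
Bound: deg f ≤ -1.
Negative degree bound (-1): no f exists, t_k not Gosper-summable.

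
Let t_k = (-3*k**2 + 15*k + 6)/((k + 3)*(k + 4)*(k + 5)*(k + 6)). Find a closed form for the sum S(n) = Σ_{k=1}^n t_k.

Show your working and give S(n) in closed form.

Ratio r(k) = (k**3 - 15*k - 18)/(k**3 + 2*k**2 - 37*k - 14).
Normal form (A,B,C) = (k + 3, k + 7, k**2 - 5*k - 2).
Solve (k + 3)·f(k+1) − (k + 6)·f(k) = k**2 - 5*k - 2.
deg f ≤ 3 (via 1,1,2).
A polynomial solution: f(k) = k*(k**2 - 33*k + 2)/45.
Certificate R = B(k−1)f/C = k*(k + 6)*(k**2 - 33*k + 2)/(45*(k**2 - 5*k - 2)) gives s_k = -k*(k**2 - 33*k + 2)/(15*(k + 3)*(k + 4)*(k + 5)).
Verify: 3*(-k**2 + 5*k + 2)/(k**4 + 18*k**3 + 119*k**2 + 342*k + 360) matches t_k.
Evaluate: s_(n+1) = (-n**3 + 30*n**2 + 61*n + 30)/(15*(n**3 + 15*n**2 + 74*n + 120)); subtract s_(1) = 1/60 ⇒ S(n) = n*(-n**2 + 21*n + 34)/(12*(n**3 + 15*n**2 + 74*n + 120)).

S(n) = n*(-n**2 + 21*n + 34)/(12*(n**3 + 15*n**2 + 74*n + 120))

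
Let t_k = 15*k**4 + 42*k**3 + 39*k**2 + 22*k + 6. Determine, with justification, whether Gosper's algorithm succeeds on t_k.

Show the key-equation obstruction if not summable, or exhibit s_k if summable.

Compute t_(k+1)/t_k: get (15*k**4 + 102*k**3 + 255*k**2 + 286*k + 124)/(15*k**4 + 42*k**3 + 39*k**2 + 22*k + 6).
So A=1 and B=1, with C=k**4 + 14*k**3/5 + 13*k**2/5 + 22*k/15 + 2/5.
Need (1)·f(k+1) − (1)·f(k) = k**4 + 14*k**3/5 + 13*k**2/5 + 22*k/15 + 2/5.
From deg A=0, deg B=0, deg C=4: d=5.
Solving with deg f ≤ 5: f(k) = k*(3*k**4 + 3*k**3 - 3*k**2 + 2*k + 1)/15.
R(k) = B(k−1)·f(k)/C(k) = k*(3*k**4 + 3*k**3 - 3*k**2 + 2*k + 1)/(15*k**4 + 42*k**3 + 39*k**2 + 22*k + 6); s_k = R·t_k = k*(3*k**4 + 3*k**3 - 3*k**2 + 2*k + 1).
s_(k+1) − s_k = 15*k**4 + 42*k**3 + 39*k**2 + 22*k + 6 = t_k.

Yes. s_k = k*(3*k**4 + 3*k**3 - 3*k**2 + 2*k + 1).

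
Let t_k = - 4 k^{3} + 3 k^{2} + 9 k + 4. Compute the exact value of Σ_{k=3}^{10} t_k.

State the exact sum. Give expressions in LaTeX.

Σ = -10424

r(k) = (4*k**3 + 9*k**2 - 3*k - 12)/(4*k**3 - 3*k**2 - 9*k - 4) after simplifying.
A = 1, B = 1, C = k**3 - 3*k**2/4 - 9*k/4 - 1.
Solve (1)·f(k+1) − (1)·f(k) = k**3 - 3*k**2/4 - 9*k/4 - 1.
deg f ≤ 4 (via 0,0,3).
Solving with deg f ≤ 4: f(k) = k**2*(k**2 - 3*k - 2)/4.
Certificate R = B(k−1)f/C = k**2*(k**2 - 3*k - 2)/(4*k**3 - 3*k**2 - 9*k - 4) gives s_k = k**2*(-k**2 + 3*k + 2).
Δs = -4*k**3 + 3*k**2 + 9*k + 4, as required.
Telescoping: Σ = s_(11) − s_(3) = -10406 − (18) = -10424.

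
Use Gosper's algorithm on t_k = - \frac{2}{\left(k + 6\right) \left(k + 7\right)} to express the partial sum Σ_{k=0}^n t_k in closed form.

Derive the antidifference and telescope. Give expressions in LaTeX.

S(n) = \frac{- n - 1}{3 \left(n + 7\right)}

Compute t_(k+1)/t_k: get (k + 6)/(k + 8).
Normal form (A,B,C) = (k + 6, k + 8, 1).
f must satisfy (k + 6)·f(k+1) − (k + 7)·f(k) = 1.
Bound: deg f ≤ 1.
Match coefficients ⇒ f(k) = k/6.
R(k) = B(k−1)·f(k)/C(k) = k*(k + 7)/6; s_k = R·t_k = -k/(3*k + 18).
Verify: -2/(k**2 + 13*k + 42) matches t_k.
Telescope: S(n) = s_(n+1) − s_(0) = (-n - 1)/(3*(n + 7)) − (0) = (-n - 1)/(3*(n + 7)).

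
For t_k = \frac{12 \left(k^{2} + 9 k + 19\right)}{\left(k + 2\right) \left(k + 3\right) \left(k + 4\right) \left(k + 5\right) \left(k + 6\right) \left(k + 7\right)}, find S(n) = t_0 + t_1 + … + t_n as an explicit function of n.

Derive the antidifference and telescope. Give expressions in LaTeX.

t_(k+1)/t_k = (k + 2)*(9*k + (k + 1)**2 + 28)/((k + 8)*(k**2 + 9*k + 19)).
Normal form (A,B,C) = (k + 2, k + 8, k**2 + 9*k + 19).
Set up (k + 2)·f(k+1) − (k + 7)·f(k) − (k**2 + 9*k + 19) = 0.
d = 5 from the (1,1,2) case.
Solve for f: f(k) = k*(k + 3)*(k + 5)*(k**2 + 12*k + 44)/144 (degree 5 ≤ 5).
So s_k = (B(k−1)f/C)·t_k = (k*(k + 3)*(k + 5)*(k + 7)*(k**2 + 12*k + 44)/(144*(k**2 + 9*k + 19)))·t_k = k*(k**2 + 12*k + 44)/(12*(k**3 + 12*k**2 + 44*k + 48)).
Verify: 12*(k**2 + 9*k + 19)/(k**6 + 27*k**5 + 295*k**4 + 1665*k**3 + 5104*k**2 + 8028*k + 5040) matches t_k.
Telescope: S(n) = s_(n+1) − s_(0) = (n**3 + 15*n**2 + 71*n + 57)/(12*(n**3 + 15*n**2 + 71*n + 105)) − (0) = (n**3 + 15*n**2 + 71*n + 57)/(12*(n**3 + 15*n**2 + 71*n + 105)).

S(n) = \frac{n^{3} + 15 n^{2} + 71 n + 57}{12 \left(n^{3} + 15 n^{2} + 71 n + 105\right)}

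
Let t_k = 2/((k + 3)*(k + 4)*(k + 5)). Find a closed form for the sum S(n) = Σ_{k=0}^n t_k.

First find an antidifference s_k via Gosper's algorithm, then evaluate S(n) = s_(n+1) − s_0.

Compute t_(k+1)/t_k: get (k + 3)/(k + 6).
Factor: A=k + 3; B=k + 6; C=1.
Set up (k + 3)·f(k+1) − (k + 5)·f(k) − (1) = 0.
d = 2 from the (1,1,0) case.
Match coefficients ⇒ f(k) = k*(k + 7)/24.
Certificate R = B(k−1)f/C = k*(k + 5)*(k + 7)/24 gives s_k = k*(k + 7)/(12*(k + 3)*(k + 4)).
Verify: 2/(k**3 + 12*k**2 + 47*k + 60) matches t_k.
Telescope: S(n) = s_(n+1) − s_(0) = (n**2 + 9*n + 8)/(12*(n**2 + 9*n + 20)) − (0) = (n**2 + 9*n + 8)/(12*(n**2 + 9*n + 20)).

S(n) = (n**2 + 9*n + 8)/(12*(n**2 + 9*n + 20))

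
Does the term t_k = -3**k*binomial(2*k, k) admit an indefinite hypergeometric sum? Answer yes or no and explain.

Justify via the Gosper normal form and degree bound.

No. Not Gosper-summable.

t_(k+1)/t_k = 6*(2*k + 1)/(k + 1).
Gosper form: A/B · C(k+1)/C(k) with A=12*k + 6, B=k + 1, C=1.
Need (12*k + 6)·f(k+1) − (k)·f(k) = 1.
From deg A=1, deg B=1, deg C=0: d=-1.
Negative degree bound (-1): no f exists, t_k not Gosper-summable.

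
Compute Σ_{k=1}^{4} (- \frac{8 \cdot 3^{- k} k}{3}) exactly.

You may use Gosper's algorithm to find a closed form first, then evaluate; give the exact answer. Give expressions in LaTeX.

The ratio is (k + 1)/(3*k).
So A=1/3 and B=1, with C=k.
Key eq: (1/3)·f(k+1) = (1)·f(k) + (k).
Bound: deg f ≤ 1.
A polynomial solution: f(k) = -3*(2*k + 1)/4.
R(k) = B(k−1)·f(k)/C(k) = -3*(2*k + 1)/(4*k); s_k = R·t_k = 2*(2*k + 1)/3**k.
Verify: -8*k/(3*3**k) matches t_k.
Evaluate s at k=5 and k=1: 22/243 and 2; difference -464/243.

Σ = -464/243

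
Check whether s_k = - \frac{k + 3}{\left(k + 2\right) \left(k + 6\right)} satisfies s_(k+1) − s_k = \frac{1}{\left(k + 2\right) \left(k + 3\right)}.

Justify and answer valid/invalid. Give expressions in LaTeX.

Invalid: residual \frac{3 \left(- 2 k - 9\right)}{k^{4} + 18 k^{3} + 113 k^{2} + 288 k + 252} ≠ 0.

s_(k+1) = (-k - 4)/((k + 3)*(k + 7))
s_(k+1) − s_k = (k**2 + 7*k + 15)/(k**4 + 18*k**3 + 113*k**2 + 288*k + 252)
(s_(k+1) − s_k) − t_k = 3*(-2*k - 9)/(k**4 + 18*k**3 + 113*k**2 + 288*k + 252)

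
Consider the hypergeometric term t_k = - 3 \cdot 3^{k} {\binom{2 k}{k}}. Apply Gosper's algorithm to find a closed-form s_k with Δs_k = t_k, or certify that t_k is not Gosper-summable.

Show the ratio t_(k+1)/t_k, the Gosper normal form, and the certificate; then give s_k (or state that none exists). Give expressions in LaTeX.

r(k) = 6*(2*k + 1)/(k + 1) after simplifying.
Gosper form: A/B · C(k+1)/C(k) with A=12*k + 6, B=k + 1, C=1.
f must satisfy (12*k + 6)·f(k+1) − (k)·f(k) = 1.
d = -1 from the (1,1,0) case.
deg f ≤ -1 is impossible — no certificate.

no hypergeometric antidifference exists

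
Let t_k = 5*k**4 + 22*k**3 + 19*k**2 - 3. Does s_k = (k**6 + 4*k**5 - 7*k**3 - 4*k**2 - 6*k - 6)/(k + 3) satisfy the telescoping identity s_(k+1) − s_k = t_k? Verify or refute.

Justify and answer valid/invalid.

Invalid: residual 2*(-4*k**5 - 34*k**4 - 88*k**3 - 61*k**2 + 3*k + 3)/(k**2 + 7*k + 12) ≠ 0.

s_(k+1) = (k**6 + 10*k**5 + 35*k**4 + 53*k**3 + 30*k**2 - 9*k - 18)/(k + 4)
s_(k+1) − s_k = (5*k**6 + 49*k**5 + 165*k**4 + 221*k**3 + 103*k**2 - 15*k - 30)/(k**2 + 7*k + 12)
(s_(k+1) − s_k) − t_k = 2*(-4*k**5 - 34*k**4 - 88*k**3 - 61*k**2 + 3*k + 3)/(k**2 + 7*k + 12)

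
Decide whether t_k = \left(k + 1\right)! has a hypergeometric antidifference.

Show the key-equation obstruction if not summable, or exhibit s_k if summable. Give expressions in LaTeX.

r(k) = k + 2 after simplifying.
Factor: A=k + 2; B=1; C=1.
Key eq: (k + 2)·f(k+1) = (1)·f(k) + (1).
d = -1 from the (1,0,0) case.
Bound -1 < 0, so the key equation has no polynomial solution.

No — t_k has no hypergeometric antidifference.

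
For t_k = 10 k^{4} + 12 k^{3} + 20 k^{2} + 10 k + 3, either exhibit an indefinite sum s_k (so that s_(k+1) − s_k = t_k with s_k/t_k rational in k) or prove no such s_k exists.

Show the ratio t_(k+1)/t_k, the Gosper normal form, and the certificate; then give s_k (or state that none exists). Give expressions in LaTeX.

t_(k+1)/t_k = (10*k**4 + 52*k**3 + 116*k**2 + 126*k + 55)/(10*k**4 + 12*k**3 + 20*k**2 + 10*k + 3).
A = 1, B = 1, C = k**4 + 6*k**3/5 + 2*k**2 + k + 3/10.
Need (1)·f(k+1) − (1)·f(k) = k**4 + 6*k**3/5 + 2*k**2 + k + 3/10.
deg f ≤ 5 (via 0,0,4).
Coefficient equations give f(k) = k*(2*k**4 - 2*k**3 + 4*k**2 - 2*k + 1)/10.
Get s_k = R·t_k = k*(2*k**4 - 2*k**3 + 4*k**2 - 2*k + 1) with R(k) = B(k−1)f(k)/C(k) = k*(2*k**4 - 2*k**3 + 4*k**2 - 2*k + 1)/(10*k**4 + 12*k**3 + 20*k**2 + 10*k + 3).
s_(k+1) − s_k = 10*k**4 + 12*k**3 + 20*k**2 + 10*k + 3 = t_k.

s_k = k \left(2 k^{4} - 2 k^{3} + 4 k^{2} - 2 k + 1\right)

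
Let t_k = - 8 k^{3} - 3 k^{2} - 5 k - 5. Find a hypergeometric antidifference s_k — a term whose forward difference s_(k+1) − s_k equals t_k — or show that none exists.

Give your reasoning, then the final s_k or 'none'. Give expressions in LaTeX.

The ratio is (8*k**3 + 27*k**2 + 35*k + 21)/(8*k**3 + 3*k**2 + 5*k + 5).
So A=1 and B=1, with C=k**3 + 3*k**2/8 + 5*k/8 + 5/8.
Set up (1)·f(k+1) − (1)·f(k) − (k**3 + 3*k**2/8 + 5*k/8 + 5/8) = 0.
deg f ≤ 4 (via 0,0,3).
Match coefficients ⇒ f(k) = k*(2*k**3 - 3*k**2 + 3*k + 3)/8.
Get s_k = R·t_k = k*(-2*k**3 + 3*k**2 - 3*k - 3) with R(k) = B(k−1)f(k)/C(k) = k*(2*k**3 - 3*k**2 + 3*k + 3)/(8*k**3 + 3*k**2 + 5*k + 5).
Δs = -8*k**3 - 3*k**2 - 5*k - 5, as required.

s_k = k \left(- 2 k^{3} + 3 k^{2} - 3 k - 3\right)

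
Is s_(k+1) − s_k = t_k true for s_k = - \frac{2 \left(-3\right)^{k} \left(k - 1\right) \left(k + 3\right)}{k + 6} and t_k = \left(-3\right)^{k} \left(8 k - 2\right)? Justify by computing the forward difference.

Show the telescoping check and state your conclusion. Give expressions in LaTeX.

s_(k+1) = 6*(-3)**k*k*(k + 4)/(k + 7)
s_(k+1) − s_k = (-3)**k*(8*k**3 + 78*k**2 + 166*k - 42)/(k**2 + 13*k + 42)
(s_(k+1) − s_k) − t_k = (-3)**(k + 1)*(8*k**2 + 48*k - 14)/(k**2 + 13*k + 42)

Invalid: residual \frac{\left(-3\right)^{k + 1} \left(8 k^{2} + 48 k - 14\right)}{k^{2} + 13 k + 42} ≠ 0.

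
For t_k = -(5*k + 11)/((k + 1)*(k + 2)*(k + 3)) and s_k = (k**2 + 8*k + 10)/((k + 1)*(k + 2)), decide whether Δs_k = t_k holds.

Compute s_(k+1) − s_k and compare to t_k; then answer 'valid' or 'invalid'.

Valid — Δs_k = t_k.

s_(k+1) = (8*k + (k + 1)**2 + 18)/((k + 2)*(k + 3))
s_(k+1) − s_k = (-5*k - 11)/(k**3 + 6*k**2 + 11*k + 6)
(s_(k+1) − s_k) − t_k = 0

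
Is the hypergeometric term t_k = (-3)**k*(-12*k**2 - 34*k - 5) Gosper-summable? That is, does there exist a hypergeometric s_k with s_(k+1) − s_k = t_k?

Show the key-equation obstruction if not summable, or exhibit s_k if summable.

The ratio is 3*(-12*k**2 - 58*k - 51)/(12*k**2 + 34*k + 5).
Take A(k)=-3, B(k)=1, C(k)=k**2 + 17*k/6 + 5/12.
Solve (-3)·f(k+1) − (1)·f(k) = k**2 + 17*k/6 + 5/12.
From deg A=0, deg B=0, deg C=2: d=2.
Solve for f: f(k) = -(k + 2)*(3*k - 2)/12 (degree 2 ≤ 2).
Get s_k = R·t_k = (-3)**k*(3*k**2 + 4*k - 4) with R(k) = B(k−1)f(k)/C(k) = -(k + 2)*(3*k - 2)/(12*k**2 + 34*k + 5).
Check: Δs_k = (-3)**k*(-12*k**2 - 34*k - 5). ✓

Yes. s_k = (-3)**k*(3*k**2 + 4*k - 4).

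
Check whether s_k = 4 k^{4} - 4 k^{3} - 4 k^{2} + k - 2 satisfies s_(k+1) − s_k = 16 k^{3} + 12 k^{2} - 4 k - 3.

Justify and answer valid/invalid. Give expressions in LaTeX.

s_(k+1) = 4*k**4 + 12*k**3 + 8*k**2 - 3*k - 5
s_(k+1) − s_k = 16*k**3 + 12*k**2 - 4*k - 3
(s_(k+1) − s_k) − t_k = 0

valid (s_(k+1) − s_k reduces to t_k)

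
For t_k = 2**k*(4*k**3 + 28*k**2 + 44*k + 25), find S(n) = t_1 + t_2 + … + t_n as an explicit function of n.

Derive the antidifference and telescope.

t_(k+1)/t_k = 2*(4*k**3 + 40*k**2 + 112*k + 101)/(4*k**3 + 28*k**2 + 44*k + 25).
So A=2 and B=1, with C=k**3 + 7*k**2 + 11*k + 25/4.
Set up (2)·f(k+1) − (1)·f(k) − (k**3 + 7*k**2 + 11*k + 25/4) = 0.
deg f ≤ 3 (via 0,0,3).
A polynomial solution: f(k) = (4*k**3 + 4*k**2 + 4*k + 1)/4.
So s_k = (B(k−1)f/C)·t_k = ((4*k**3 + 4*k**2 + 4*k + 1)/(4*k**3 + 28*k**2 + 44*k + 25))·t_k = 2**k*(4*k**3 + 4*k**2 + 4*k + 1).
Check: Δs_k = 2**k*(4*k**3 + 28*k**2 + 44*k + 25). ✓
Telescope: S(n) = s_(n+1) − s_(1) = 2**(n + 1)*(4*n**3 + 16*n**2 + 24*n + 13) − (26) = 8*2**n*n**3 + 32*2**n*n**2 + 48*2**n*n + 26*2**n - 26.

S(n) = 8*2**n*n**3 + 32*2**n*n**2 + 48*2**n*n + 26*2**n - 26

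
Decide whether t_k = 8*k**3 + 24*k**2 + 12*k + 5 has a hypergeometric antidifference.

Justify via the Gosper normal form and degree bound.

Yes. s_k = k*(2*k**3 + 4*k**2 - 4*k + 3).

Step 1: r(k) = (8*k**3 + 48*k**2 + 84*k + 49)/(8*k**3 + 24*k**2 + 12*k + 5).
Normal form (A,B,C) = (1, 1, k**3 + 3*k**2 + 3*k/2 + 5/8).
Solve (1)·f(k+1) − (1)·f(k) = k**3 + 3*k**2 + 3*k/2 + 5/8.
d = 4 from the (0,0,3) case.
Coefficient equations give f(k) = k*(2*k**3 + 4*k**2 - 4*k + 3)/8.
R(k) = B(k−1)·f(k)/C(k) = k*(2*k**3 + 4*k**2 - 4*k + 3)/((2*k + 5)*(4*k**2 + 2*k + 1)); s_k = R·t_k = k*(2*k**3 + 4*k**2 - 4*k + 3).
Δs = 8*k**3 + 24*k**2 + 12*k + 5, as required.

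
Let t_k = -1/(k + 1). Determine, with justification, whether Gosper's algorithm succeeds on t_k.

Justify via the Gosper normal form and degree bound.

No — key equation has no polynomial f.

t_(k+1)/t_k = (k + 1)/(k + 2).
Normal form (A,B,C) = (k + 1, k + 2, 1).
Solve (k + 1)·f(k+1) − (k + 1)·f(k) = 1.
d = 0 from the (1,1,0) case.
Generic f = c0 gives residual -1; -1 = 0 cannot hold, so t_k is not Gosper-summable.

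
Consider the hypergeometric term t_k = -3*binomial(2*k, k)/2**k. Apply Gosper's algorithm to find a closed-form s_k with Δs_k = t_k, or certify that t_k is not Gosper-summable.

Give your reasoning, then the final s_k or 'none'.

none — t_k is not Gosper-summable

Step 1: r(k) = (2*k + 1)/(k + 1).
So A=2*k + 1 and B=k + 1, with C=1.
Set up (2*k + 1)·f(k+1) − (k)·f(k) − (1) = 0.
deg f ≤ -1 (via 1,1,0).
d = -1 < 0 ⇒ no nonzero polynomial f; not summable.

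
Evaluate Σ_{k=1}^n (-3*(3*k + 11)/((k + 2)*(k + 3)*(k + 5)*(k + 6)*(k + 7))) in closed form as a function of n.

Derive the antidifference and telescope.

S(n) = n*(-n**2 - 16*n - 81)/(42*(n**3 + 16*n**2 + 81*n + 126))

Step 1: r(k) = (k + 2)*(k + 5)*(3*k + 14)/((k + 4)*(k + 8)*(3*k + 11)).
Take A(k)=k + 2, B(k)=k + 8, C(k)=k**2 + 23*k/3 + 44/3.
Set up (k + 2)·f(k+1) − (k + 7)·f(k) − (k**2 + 23*k/3 + 44/3) = 0.
From deg A=1, deg B=1, deg C=2: d=5.
Match coefficients ⇒ f(k) = k*(k + 3)*(k + 4)*(k**2 + 13*k + 52)/180.
Then R = B(k−1)f/C = k*(k + 3)*(k + 7)*(k**2 + 13*k + 52)/(60*(3*k + 11)), so s_k = R(k)·t_k = k*(-k**2 - 13*k - 52)/(20*(k**3 + 13*k**2 + 52*k + 60)).
Verify: 3*(-3*k - 11)/(k**5 + 23*k**4 + 203*k**3 + 853*k**2 + 1692*k + 1260) matches t_k.
Evaluate: s_(n+1) = (-n**3 - 16*n**2 - 81*n - 66)/(20*(n**3 + 16*n**2 + 81*n + 126)); subtract s_(1) = -11/420 ⇒ S(n) = n*(-n**2 - 16*n - 81)/(42*(n**3 + 16*n**2 + 81*n + 126)).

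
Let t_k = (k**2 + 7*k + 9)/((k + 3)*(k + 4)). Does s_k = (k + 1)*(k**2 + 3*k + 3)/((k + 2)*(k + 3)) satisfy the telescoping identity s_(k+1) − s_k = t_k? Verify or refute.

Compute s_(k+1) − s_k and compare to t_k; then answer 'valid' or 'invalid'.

s_(k+1) = (k + 2)*(3*k + (k + 1)**2 + 6)/((k + 3)*(k + 4))
s_(k+1) − s_k = (k**3 + 9*k**2 + 21*k + 16)/(k**3 + 9*k**2 + 26*k + 24)
(s_(k+1) − s_k) − t_k = 2*(-k - 1)/(k**3 + 9*k**2 + 26*k + 24)

Invalid: residual 2*(-k - 1)/(k**3 + 9*k**2 + 26*k + 24) ≠ 0.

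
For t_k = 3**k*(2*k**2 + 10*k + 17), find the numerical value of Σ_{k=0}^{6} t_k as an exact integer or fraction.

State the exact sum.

Ratio r(k) = 3*(2*k**2 + 14*k + 29)/(2*k**2 + 10*k + 17).
Gosper form: A/B · C(k+1)/C(k) with A=3, B=1, C=k**2 + 5*k + 17/2.
Need (3)·f(k+1) − (1)·f(k) = k**2 + 5*k + 17/2.
Bound: deg f ≤ 2.
Match coefficients ⇒ f(k) = (k**2 + 2*k + 4)/2.
R(k) = B(k−1)·f(k)/C(k) = (k**2 + 2*k + 4)/(2*k**2 + 10*k + 17); s_k = R·t_k = 3**k*(k**2 + 2*k + 4).
Check: Δs_k = 3**k*(2*k**2 + 10*k + 17). ✓
Evaluate s at k=7 and k=0: 146529 and 4; difference 146525.

Σ = 146525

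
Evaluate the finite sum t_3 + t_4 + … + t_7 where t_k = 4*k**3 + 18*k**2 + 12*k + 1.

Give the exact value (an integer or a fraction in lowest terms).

t_(k+1)/t_k = (4*k**3 + 30*k**2 + 60*k + 35)/(4*k**3 + 18*k**2 + 12*k + 1).
Factor: A=1; B=1; C=k**3 + 9*k**2/2 + 3*k + 1/4.
Key eq: (1)·f(k+1) = (1)·f(k) + (k**3 + 9*k**2/2 + 3*k + 1/4).
d = 4 from the (0,0,3) case.
Coefficient equations give f(k) = k*(k**3 + 4*k**2 - 2*k - 2)/4.
R(k) = B(k−1)·f(k)/C(k) = k*(k**3 + 4*k**2 - 2*k - 2)/(4*k**3 + 18*k**2 + 12*k + 1); s_k = R·t_k = k*(k**3 + 4*k**2 - 2*k - 2).
Check: Δs_k = 4*k**3 + 18*k**2 + 12*k + 1. ✓
Σ_(k=3)^(7) t_k = s_(8) − s_(3) = 6000 − (165) = 5835.

Σ = 5835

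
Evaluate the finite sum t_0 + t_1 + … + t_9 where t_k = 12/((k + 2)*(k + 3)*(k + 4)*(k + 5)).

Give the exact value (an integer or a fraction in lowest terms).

r(k) = (k + 2)/(k + 6) after simplifying.
So A=k + 2 and B=k + 6, with C=1.
Key eq: (k + 2)·f(k+1) = (k + 5)·f(k) + (1).
Bound: deg f ≤ 3.
Solve for f: f(k) = k*(k**2 + 9*k + 26)/72 (degree 3 ≤ 3).
Get s_k = R·t_k = k*(k**2 + 9*k + 26)/(6*(k + 2)*(k + 3)*(k + 4)) with R(k) = B(k−1)f(k)/C(k) = k*(k + 5)*(k**2 + 9*k + 26)/72.
Δs = 12/(k**4 + 14*k**3 + 71*k**2 + 154*k + 120), as required.
Sum = s_(10) − s_(0); s_(10) = 15/91, s_(0) = 0 ⇒ 15/91.

Σ = 15/91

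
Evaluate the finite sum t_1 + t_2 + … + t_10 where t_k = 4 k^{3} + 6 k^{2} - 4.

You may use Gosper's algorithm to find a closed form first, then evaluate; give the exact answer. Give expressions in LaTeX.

Σ = 14370

Compute t_(k+1)/t_k: get (2*(k + 1)**3 + 3*(k + 1)**2 - 2)/(2*k**3 + 3*k**2 - 2).
Normal form (A,B,C) = (1, 1, k**3 + 3*k**2/2 - 1).
Set up (1)·f(k+1) − (1)·f(k) − (k**3 + 3*k**2/2 - 1) = 0.
deg f ≤ 4 (via 0,0,3).
Match coefficients ⇒ f(k) = k*(k**3 - 2*k - 3)/4.
Then R = B(k−1)f/C = k*(k**3 - 2*k - 3)/(2*(2*k**3 + 3*k**2 - 2)), so s_k = R(k)·t_k = k*(k**3 - 2*k - 3).
Verify: 4*k**3 + 6*k**2 - 4 matches t_k.
Sum = s_(11) − s_(1); s_(11) = 14366, s_(1) = -4 ⇒ 14370.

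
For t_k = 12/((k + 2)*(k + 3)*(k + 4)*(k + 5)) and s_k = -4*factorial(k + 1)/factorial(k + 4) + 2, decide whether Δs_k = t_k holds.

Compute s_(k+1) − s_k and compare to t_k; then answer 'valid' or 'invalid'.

s_(k+1) = -4*factorial(k + 2)/factorial(k + 5) + 2
s_(k+1) − s_k = 12/((k + 2)*(k + 3)*(k + 4)*(k + 5))
(s_(k+1) − s_k) − t_k = 0

Valid: the claim telescopes to t_k.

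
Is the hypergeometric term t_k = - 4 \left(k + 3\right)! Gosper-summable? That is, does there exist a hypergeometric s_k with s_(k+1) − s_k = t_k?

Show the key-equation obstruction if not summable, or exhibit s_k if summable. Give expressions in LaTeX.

t_(k+1)/t_k = k + 4.
Take A(k)=k + 4, B(k)=1, C(k)=1.
Set up (k + 4)·f(k+1) − (1)·f(k) − (1) = 0.
d = -1 from the (1,0,0) case.
Negative degree bound (-1): no f exists, t_k not Gosper-summable.

No — negative degree bound, so no certificate f.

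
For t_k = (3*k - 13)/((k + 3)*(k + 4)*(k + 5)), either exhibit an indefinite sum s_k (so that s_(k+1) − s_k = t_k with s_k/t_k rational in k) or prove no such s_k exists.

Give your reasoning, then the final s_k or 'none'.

t_(k+1)/t_k = (k + 3)*(3*k - 10)/((k + 6)*(3*k - 13)).
So A=k + 3 and B=k + 6, with C=k - 13/3.
Need (k + 3)·f(k+1) − (k + 5)·f(k) = k - 13/3.
From deg A=1, deg B=1, deg C=1: d=2.
Match coefficients ⇒ f(k) = -k*(k + 25)/18.
Get s_k = R·t_k = k*(-k - 25)/(6*(k + 3)*(k + 4)) with R(k) = B(k−1)f(k)/C(k) = -k*(k + 5)*(k + 25)/(6*(3*k - 13)).
Verify: (3*k - 13)/(k**3 + 12*k**2 + 47*k + 60) matches t_k.

s_k = k*(-k - 25)/(6*(k + 3)*(k + 4))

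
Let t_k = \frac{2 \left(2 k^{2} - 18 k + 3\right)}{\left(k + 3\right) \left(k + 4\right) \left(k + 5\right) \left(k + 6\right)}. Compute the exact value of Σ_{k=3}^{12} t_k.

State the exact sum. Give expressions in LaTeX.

Σ = -865/17136

Step 1: r(k) = -(k + 3)*(18*k - 2*(k + 1)**2 + 15)/((k + 7)*(2*k**2 - 18*k + 3)).
A = k + 3, B = k + 7, C = k**2 - 9*k + 3/2.
Need (k + 3)·f(k+1) − (k + 6)·f(k) = k**2 - 9*k + 3/2.
d = 3 from the (1,1,2) case.
Match coefficients ⇒ f(k) = k*(k**2 - 108*k + 167)/120.
So s_k = (B(k−1)f/C)·t_k = (k*(k + 6)*(k**2 - 108*k + 167)/(60*(2*k**2 - 18*k + 3)))·t_k = k*(k**2 - 108*k + 167)/(30*(k + 3)*(k + 4)*(k + 5)).
s_(k+1) − s_k = 2*(2*k**2 - 18*k + 3)/(k**4 + 18*k**3 + 119*k**2 + 342*k + 360) = t_k.
Telescoping: Σ = s_(13) − s_(3) = -1157/12240 − (-37/840) = -865/17136.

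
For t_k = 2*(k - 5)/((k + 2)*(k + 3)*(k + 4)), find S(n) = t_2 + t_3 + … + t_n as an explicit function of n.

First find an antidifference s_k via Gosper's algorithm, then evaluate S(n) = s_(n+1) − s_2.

Compute t_(k+1)/t_k: get (k - 4)*(k + 2)/((k - 5)*(k + 5)).
So A=k + 2 and B=k + 5, with C=k - 5.
f must satisfy (k + 2)·f(k+1) − (k + 4)·f(k) = k - 5.
deg f ≤ 2 (via 1,1,1).
Match coefficients ⇒ f(k) = -k*(k + 9)/4.
Then R = B(k−1)f/C = -k*(k + 4)*(k + 9)/(4*(k - 5)), so s_k = R(k)·t_k = k*(-k - 9)/(2*(k + 2)*(k + 3)).
Verify: 2*(k - 5)/(k**3 + 9*k**2 + 26*k + 24) matches t_k.
s_(n+1) = (-n**2 - 11*n - 10)/(2*(n**2 + 7*n + 12)) and s_(2) = -11/20, so S(n) = (n**2 - 33*n + 32)/(20*(n**2 + 7*n + 12)).

S(n) = (n**2 - 33*n + 32)/(20*(n**2 + 7*n + 12))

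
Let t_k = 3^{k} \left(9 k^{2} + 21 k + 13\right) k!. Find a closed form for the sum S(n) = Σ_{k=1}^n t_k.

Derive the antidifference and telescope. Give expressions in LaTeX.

S(n) = 9 \cdot 3^{n} n^{2} n! + 24 \cdot 3^{n} n n! + 15 \cdot 3^{n} n! - 15

The ratio is 3*(9*k**3 + 48*k**2 + 82*k + 43)/(9*k**2 + 21*k + 13).
So A=3*k + 3 and B=1, with C=k**2 + 7*k/3 + 13/9.
Need (3*k + 3)·f(k+1) − (1)·f(k) = k**2 + 7*k/3 + 13/9.
deg f ≤ 1 (via 1,0,2).
A polynomial solution: f(k) = (3*k + 2)/9.
So s_k = (B(k−1)f/C)·t_k = ((3*k + 2)/(9*k**2 + 21*k + 13))·t_k = 3**k*(3*k + 2)*factorial(k).
Δs = 3**k*(9*k**2 + 21*k + 13)*factorial(k), as required.
Telescope: S(n) = s_(n+1) − s_(1) = 3**(n + 1)*(3*n + 5)*factorial(n + 1) − (15) = 9*3**n*n**2*factorial(n) + 24*3**n*n*factorial(n) + 15*3**n*factorial(n) - 15.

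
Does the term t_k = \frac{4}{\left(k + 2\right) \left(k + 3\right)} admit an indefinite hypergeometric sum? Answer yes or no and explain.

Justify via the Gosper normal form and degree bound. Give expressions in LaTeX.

t_(k+1)/t_k = (k + 2)/(k + 4).
Factor: A=k + 2; B=k + 4; C=1.
Key eq: (k + 2)·f(k+1) = (k + 3)·f(k) + (1).
Bound: deg f ≤ 1.
Match coefficients ⇒ f(k) = k/2.
Get s_k = R·t_k = 2*k/(k + 2) with R(k) = B(k−1)f(k)/C(k) = k*(k + 3)/2.
s_(k+1) − s_k = 4/(k**2 + 5*k + 6) = t_k.

Yes. s_k = \frac{2 k}{k + 2}.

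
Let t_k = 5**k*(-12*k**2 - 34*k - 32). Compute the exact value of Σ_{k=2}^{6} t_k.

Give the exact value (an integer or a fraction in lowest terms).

t_(k+1)/t_k = 5*(6*k**2 + 29*k + 39)/(6*k**2 + 17*k + 16).
Factor: A=5; B=1; C=k**2 + 17*k/6 + 8/3.
Key eq: (5)·f(k+1) = (1)·f(k) + (k**2 + 17*k/6 + 8/3).
Bound: deg f ≤ 2.
Solve for f: f(k) = (3*k**2 + k + 3)/12 (degree 2 ≤ 2).
So s_k = (B(k−1)f/C)·t_k = ((3*k**2 + k + 3)/(2*(6*k**2 + 17*k + 16)))·t_k = 5**k*(-3*k**2 - k - 3).
Δs = 5**k*(-12*k**2 - 34*k - 32), as required.
Sum = s_(7) − s_(2); s_(7) = -12265625, s_(2) = -425 ⇒ -12265200.

Σ = -12265200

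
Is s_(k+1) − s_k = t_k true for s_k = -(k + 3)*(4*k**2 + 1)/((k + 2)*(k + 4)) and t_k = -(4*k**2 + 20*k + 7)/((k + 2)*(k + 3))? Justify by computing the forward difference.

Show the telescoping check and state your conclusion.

s_(k+1) = -(k + 4)*(4*(k + 1)**2 + 1)/((k + 3)*(k + 5))
s_(k+1) − s_k = (-4*k**4 - 56*k**3 - 243*k**2 - 377*k - 115)/(k**4 + 14*k**3 + 71*k**2 + 154*k + 120)
(s_(k+1) − s_k) − t_k = (24*k**2 + 86*k + 25)/(k**4 + 14*k**3 + 71*k**2 + 154*k + 120)

Invalid: residual (24*k**2 + 86*k + 25)/(k**4 + 14*k**3 + 71*k**2 + 154*k + 120) ≠ 0.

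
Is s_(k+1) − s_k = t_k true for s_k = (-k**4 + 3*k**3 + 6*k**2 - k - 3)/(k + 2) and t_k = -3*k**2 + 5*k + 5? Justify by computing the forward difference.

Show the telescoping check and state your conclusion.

s_(k+1) = (-k**4 - k**3 + 9*k**2 + 16*k + 4)/(k + 3)
s_(k+1) − s_k = (-3*k**4 - 8*k**3 + 17*k**2 + 42*k + 17)/(k**2 + 5*k + 6)
(s_(k+1) − s_k) − t_k = (2*k**3 + 5*k**2 - 13*k - 13)/(k**2 + 5*k + 6)

Invalid: residual (2*k**3 + 5*k**2 - 13*k - 13)/(k**2 + 5*k + 6) ≠ 0.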